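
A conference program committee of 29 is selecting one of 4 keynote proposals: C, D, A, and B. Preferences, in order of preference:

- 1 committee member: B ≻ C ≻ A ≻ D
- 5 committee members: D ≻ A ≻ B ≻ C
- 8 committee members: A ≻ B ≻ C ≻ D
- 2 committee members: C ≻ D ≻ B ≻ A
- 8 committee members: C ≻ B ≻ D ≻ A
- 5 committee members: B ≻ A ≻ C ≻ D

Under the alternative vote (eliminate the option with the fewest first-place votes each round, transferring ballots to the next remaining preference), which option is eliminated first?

Round 1: C 10, D 5, A 8, B 6. Eliminate D.

D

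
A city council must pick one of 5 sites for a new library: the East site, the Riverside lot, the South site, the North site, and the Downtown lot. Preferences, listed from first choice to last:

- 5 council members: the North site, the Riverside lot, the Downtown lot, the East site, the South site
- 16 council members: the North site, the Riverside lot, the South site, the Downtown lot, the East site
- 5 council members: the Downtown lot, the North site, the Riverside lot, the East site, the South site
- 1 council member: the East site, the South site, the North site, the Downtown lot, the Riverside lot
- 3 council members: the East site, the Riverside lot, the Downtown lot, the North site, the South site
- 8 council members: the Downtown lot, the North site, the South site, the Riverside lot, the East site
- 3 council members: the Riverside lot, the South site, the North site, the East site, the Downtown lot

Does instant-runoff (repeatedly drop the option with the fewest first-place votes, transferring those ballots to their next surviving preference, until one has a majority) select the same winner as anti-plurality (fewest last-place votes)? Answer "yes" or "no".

Instant-runoff — R1 the East site 4, the Riverside lot 3, the South site 0, the North site 21, the Downtown lot 13 (the North site winner). Winner: the North site.
Anti-plurality — last-place votes: the East site 24, the Riverside lot 1, the South site 13, the North site 0, the Downtown lot 3. Winner: the North site.
The two methods agree.

yes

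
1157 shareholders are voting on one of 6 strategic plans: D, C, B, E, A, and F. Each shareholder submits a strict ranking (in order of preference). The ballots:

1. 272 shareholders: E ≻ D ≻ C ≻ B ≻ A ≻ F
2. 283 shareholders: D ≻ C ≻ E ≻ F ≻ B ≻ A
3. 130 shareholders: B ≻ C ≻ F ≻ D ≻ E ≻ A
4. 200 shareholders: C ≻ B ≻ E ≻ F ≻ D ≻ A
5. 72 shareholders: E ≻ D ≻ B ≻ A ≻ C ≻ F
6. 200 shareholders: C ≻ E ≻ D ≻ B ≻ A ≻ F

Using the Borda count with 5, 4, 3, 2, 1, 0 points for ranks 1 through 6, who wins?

D: 272·4 + 283·5 + 130·2 + 200·1 + 72·4 + 200·3 = 3851
C: 272·3 + 283·4 + 130·4 + 200·5 + 72·1 + 200·5 = 4540
B: 272·2 + 283·1 + 130·5 + 200·4 + 72·3 + 200·2 = 2893
E: 272·5 + 283·3 + 130·1 + 200·3 + 72·5 + 200·4 = 4099
A: 272·1 + 283·0 + 130·0 + 200·0 + 72·2 + 200·1 = 616
F: 272·0 + 283·2 + 130·3 + 200·2 + 72·0 + 200·0 = 1356
C has the highest Borda score (4540).

C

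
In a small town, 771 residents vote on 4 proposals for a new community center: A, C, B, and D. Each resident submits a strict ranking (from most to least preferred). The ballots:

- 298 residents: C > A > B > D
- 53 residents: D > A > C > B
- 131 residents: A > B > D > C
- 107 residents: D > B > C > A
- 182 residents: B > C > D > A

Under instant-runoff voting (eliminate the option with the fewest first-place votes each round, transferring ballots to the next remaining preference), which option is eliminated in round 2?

Round 1: A 131, C 298, B 182, D 160. Eliminate A.
Round 2: C 298, B 313, D 160. Eliminate D.

D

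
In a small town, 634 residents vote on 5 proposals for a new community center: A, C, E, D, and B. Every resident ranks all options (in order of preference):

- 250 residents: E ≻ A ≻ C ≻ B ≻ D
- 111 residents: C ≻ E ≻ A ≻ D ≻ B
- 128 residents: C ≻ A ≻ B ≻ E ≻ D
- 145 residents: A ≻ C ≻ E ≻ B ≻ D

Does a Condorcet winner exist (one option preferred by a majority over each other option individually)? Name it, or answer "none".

Checking pairwise contests:
E beats A 361–273.
A beats C 395–239.
C beats E 384–250.
A beats D 634–0.
A beats B 634–0.
Every option loses at least one head-to-head, so there is no Condorcet winner.

none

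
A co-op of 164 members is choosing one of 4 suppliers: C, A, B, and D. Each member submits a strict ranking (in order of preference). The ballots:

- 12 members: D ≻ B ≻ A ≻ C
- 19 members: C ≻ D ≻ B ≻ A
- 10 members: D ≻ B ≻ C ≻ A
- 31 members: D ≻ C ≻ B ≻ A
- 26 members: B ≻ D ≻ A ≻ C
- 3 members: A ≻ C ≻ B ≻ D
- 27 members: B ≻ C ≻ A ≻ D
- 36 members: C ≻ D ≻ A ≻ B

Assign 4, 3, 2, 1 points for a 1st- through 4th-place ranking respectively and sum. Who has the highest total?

C: 12·1 + 19·4 + 10·2 + 31·3 + 26·1 + 3·3 + 27·3 + 36·4 = 461
A: 12·2 + 19·1 + 10·1 + 31·1 + 26·2 + 3·4 + 27·2 + 36·2 = 274
B: 12·3 + 19·2 + 10·3 + 31·2 + 26·4 + 3·2 + 27·4 + 36·1 = 420
D: 12·4 + 19·3 + 10·4 + 31·4 + 26·3 + 3·1 + 27·1 + 36·3 = 485
D has the highest Borda score (485).

D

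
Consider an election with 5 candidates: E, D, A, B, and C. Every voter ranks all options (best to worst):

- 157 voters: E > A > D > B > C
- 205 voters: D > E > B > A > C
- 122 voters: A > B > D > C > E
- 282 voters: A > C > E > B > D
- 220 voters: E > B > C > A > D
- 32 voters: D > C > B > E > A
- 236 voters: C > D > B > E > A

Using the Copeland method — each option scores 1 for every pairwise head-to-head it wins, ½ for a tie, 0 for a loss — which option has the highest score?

E: beats D, A, and B; loses to C → score 3.
D: beats B; loses to E, A, and C → score 1.
A: beats D and C; loses to E and B → score 2.
B: beats A and C; loses to E and D → score 2.
C: beats E and D; loses to A and B → score 2.
E has the best pairwise record.

E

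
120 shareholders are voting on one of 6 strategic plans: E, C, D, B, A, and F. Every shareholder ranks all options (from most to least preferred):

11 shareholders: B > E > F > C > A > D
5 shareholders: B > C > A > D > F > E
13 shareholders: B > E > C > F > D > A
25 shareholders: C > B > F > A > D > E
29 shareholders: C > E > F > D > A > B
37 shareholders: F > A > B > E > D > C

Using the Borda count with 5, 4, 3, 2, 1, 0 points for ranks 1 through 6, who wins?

F

E: 11·4 + 5·0 + 13·4 + 25·0 + 29·4 + 37·2 = 286
C: 11·2 + 5·4 + 13·3 + 25·5 + 29·5 + 37·0 = 351
D: 11·0 + 5·2 + 13·1 + 25·1 + 29·2 + 37·1 = 143
B: 11·5 + 5·5 + 13·5 + 25·4 + 29·0 + 37·3 = 356
A: 11·1 + 5·3 + 13·0 + 25·2 + 29·1 + 37·4 = 253
F: 11·3 + 5·1 + 13·2 + 25·3 + 29·3 + 37·5 = 411
F has the highest Borda score (411).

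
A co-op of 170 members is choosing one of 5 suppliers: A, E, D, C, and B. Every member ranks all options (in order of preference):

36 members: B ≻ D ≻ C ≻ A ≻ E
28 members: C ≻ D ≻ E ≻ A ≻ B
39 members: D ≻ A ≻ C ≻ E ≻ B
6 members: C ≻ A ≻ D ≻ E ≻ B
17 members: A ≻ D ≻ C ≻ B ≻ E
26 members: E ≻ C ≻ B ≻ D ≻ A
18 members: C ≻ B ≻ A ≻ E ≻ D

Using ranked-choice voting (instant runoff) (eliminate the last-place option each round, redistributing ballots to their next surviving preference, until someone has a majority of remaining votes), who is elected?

D

Round 1: A 17, E 26, D 39, C 52, B 36. Eliminate A.
Round 2: E 26, D 56, C 52, B 36. Eliminate E.
Round 3: D 56, C 78, B 36. Eliminate B.
Round 4: D 92, C 78. D has a majority.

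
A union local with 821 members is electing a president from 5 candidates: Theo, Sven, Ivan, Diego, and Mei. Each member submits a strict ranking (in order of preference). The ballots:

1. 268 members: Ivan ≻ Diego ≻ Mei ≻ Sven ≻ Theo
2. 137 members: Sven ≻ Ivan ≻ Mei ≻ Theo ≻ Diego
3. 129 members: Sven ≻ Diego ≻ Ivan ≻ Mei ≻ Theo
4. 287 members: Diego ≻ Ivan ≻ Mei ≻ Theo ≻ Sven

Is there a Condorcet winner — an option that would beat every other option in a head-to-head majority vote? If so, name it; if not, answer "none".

Diego

Diego vs Theo: 684–137 for Diego.
Diego vs Sven: 555–266 for Diego.
Diego vs Ivan: 416–405 for Diego.
Diego vs Mei: 684–137 for Diego.
Diego beats every other option head-to-head.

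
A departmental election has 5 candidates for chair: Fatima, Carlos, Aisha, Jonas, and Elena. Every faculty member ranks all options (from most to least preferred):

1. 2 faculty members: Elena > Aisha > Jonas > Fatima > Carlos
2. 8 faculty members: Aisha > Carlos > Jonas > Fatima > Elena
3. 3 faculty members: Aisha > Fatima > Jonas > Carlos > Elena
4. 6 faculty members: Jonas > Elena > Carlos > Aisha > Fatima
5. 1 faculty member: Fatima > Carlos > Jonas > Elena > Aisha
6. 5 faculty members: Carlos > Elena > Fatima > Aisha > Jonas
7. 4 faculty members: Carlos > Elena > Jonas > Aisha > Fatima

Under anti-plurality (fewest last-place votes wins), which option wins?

Last-place votes: Fatima 10, Carlos 2, Aisha 1, Jonas 5, Elena 11.
Aisha is ranked last by the fewest voters, so Aisha wins.

Aisha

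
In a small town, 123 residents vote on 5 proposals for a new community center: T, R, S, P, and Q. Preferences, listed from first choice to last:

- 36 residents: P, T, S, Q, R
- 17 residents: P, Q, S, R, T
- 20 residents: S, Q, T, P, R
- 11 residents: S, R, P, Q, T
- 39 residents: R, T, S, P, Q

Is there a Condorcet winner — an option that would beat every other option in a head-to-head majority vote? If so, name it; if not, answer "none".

Checking pairwise contests:
R beats T 67–56.
S beats R 84–39.
T beats S 75–48.
S beats P 70–53.
T beats Q 75–48.
Every option loses at least one head-to-head, so there is no Condorcet winner.

none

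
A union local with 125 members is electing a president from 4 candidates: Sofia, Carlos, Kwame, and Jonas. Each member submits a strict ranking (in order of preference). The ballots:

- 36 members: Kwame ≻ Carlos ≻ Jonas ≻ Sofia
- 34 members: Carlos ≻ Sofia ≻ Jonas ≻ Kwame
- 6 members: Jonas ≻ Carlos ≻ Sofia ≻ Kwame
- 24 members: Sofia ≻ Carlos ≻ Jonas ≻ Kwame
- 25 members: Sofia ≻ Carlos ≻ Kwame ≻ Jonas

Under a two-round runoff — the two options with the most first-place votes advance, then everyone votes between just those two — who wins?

Round 1 first-place votes: Sofia 49, Carlos 34, Kwame 36, Jonas 6.
Sofia and Kwame advance.
Runoff: Sofia is preferred to Kwame by 89 voters; Kwame by 36.
Sofia wins the runoff.

Sofia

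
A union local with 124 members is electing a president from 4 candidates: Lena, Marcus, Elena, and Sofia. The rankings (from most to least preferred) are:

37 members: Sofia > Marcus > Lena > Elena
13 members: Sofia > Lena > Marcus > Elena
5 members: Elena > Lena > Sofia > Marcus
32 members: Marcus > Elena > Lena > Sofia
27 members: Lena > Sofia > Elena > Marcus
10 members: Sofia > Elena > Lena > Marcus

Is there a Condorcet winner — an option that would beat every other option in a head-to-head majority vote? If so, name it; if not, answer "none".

none

Checking pairwise contests:
Marcus beats Lena 69–55.
Sofia beats Marcus 92–32.
Lena beats Elena 77–47.
Lena beats Sofia 64–60.
Every option loses at least one head-to-head, so there is no Condorcet winner.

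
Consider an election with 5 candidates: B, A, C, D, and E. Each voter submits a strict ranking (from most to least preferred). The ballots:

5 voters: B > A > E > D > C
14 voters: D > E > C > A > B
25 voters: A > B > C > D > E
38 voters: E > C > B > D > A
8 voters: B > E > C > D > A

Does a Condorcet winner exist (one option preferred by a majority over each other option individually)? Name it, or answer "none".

E

E vs B: 52–38 for E.
E vs A: 60–30 for E.
E vs C: 65–25 for E.
E vs D: 51–39 for E.
E beats every other option head-to-head.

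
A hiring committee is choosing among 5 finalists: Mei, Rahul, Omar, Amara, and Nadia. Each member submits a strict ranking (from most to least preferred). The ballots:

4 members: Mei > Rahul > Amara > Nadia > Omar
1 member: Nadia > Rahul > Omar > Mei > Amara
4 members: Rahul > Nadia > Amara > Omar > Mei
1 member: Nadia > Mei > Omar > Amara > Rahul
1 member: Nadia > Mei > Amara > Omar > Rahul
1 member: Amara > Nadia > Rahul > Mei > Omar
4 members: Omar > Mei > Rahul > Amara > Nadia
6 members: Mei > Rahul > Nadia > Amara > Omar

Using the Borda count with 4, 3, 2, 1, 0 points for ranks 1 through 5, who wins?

Mei: 4·4 + 1·1 + 4·0 + 1·3 + 1·3 + 1·1 + 4·3 + 6·4 = 60
Rahul: 4·3 + 1·3 + 4·4 + 1·0 + 1·0 + 1·2 + 4·2 + 6·3 = 59
Omar: 4·0 + 1·2 + 4·1 + 1·2 + 1·1 + 1·0 + 4·4 + 6·0 = 25
Amara: 4·2 + 1·0 + 4·2 + 1·1 + 1·2 + 1·4 + 4·1 + 6·1 = 33
Nadia: 4·1 + 1·4 + 4·3 + 1·4 + 1·4 + 1·3 + 4·0 + 6·2 = 43
Mei has the highest Borda score (60).

Mei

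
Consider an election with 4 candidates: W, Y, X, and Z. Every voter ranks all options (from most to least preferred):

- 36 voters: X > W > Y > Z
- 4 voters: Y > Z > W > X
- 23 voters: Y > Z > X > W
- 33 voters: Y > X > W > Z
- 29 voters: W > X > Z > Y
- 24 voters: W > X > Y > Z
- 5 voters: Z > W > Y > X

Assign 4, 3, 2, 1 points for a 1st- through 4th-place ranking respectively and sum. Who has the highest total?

W: 36·3 + 4·2 + 23·1 + 33·2 + 29·4 + 24·4 + 5·3 = 432
Y: 36·2 + 4·4 + 23·4 + 33·4 + 29·1 + 24·2 + 5·2 = 399
X: 36·4 + 4·1 + 23·2 + 33·3 + 29·3 + 24·3 + 5·1 = 457
Z: 36·1 + 4·3 + 23·3 + 33·1 + 29·2 + 24·1 + 5·4 = 252
X has the highest Borda score (457).

X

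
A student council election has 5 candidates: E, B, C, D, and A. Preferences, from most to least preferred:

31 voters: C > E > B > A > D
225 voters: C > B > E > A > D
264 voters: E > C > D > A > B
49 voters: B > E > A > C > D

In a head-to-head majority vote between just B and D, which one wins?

Voters preferring B to D: 305; preferring D to B: 264.
B wins the head-to-head.

B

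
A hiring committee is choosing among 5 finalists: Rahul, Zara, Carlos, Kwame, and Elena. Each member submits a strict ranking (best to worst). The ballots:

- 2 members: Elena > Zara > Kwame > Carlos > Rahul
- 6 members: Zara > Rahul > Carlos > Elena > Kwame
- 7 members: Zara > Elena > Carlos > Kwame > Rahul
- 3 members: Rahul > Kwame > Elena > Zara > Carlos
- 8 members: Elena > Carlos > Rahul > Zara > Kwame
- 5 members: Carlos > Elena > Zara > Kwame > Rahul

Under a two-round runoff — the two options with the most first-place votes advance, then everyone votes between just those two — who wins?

Elena

Round 1 first-place votes: Rahul 3, Zara 13, Carlos 5, Kwame 0, Elena 10.
Zara and Elena advance.
Runoff: Zara is preferred to Elena by 13 voters; Elena by 18.
Elena wins the runoff.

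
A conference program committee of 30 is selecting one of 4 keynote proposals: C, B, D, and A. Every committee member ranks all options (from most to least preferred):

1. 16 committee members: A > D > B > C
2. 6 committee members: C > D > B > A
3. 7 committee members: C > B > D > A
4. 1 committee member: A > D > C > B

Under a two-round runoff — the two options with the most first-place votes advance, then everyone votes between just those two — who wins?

A

Round 1 first-place votes: C 13, B 0, D 0, A 17.
A and C advance.
Runoff: A is preferred to C by 17 voters; C by 13.
A wins the runoff.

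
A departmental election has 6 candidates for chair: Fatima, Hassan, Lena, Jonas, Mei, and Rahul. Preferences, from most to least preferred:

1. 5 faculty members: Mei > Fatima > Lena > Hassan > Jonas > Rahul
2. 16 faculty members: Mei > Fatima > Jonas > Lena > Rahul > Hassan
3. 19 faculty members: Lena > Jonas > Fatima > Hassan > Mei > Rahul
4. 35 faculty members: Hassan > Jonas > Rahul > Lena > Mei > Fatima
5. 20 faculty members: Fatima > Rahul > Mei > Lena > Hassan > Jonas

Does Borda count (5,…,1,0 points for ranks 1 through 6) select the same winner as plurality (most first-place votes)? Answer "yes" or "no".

Borda — scores: Fatima 241, Hassan 243, Lena 252, Jonas 269, Mei 219, Rahul 201. Winner: Jonas.
Plurality — first-place votes: Fatima 20, Hassan 35, Lena 19, Jonas 0, Mei 21, Rahul 0. Winner: Hassan.
The two methods disagree.

no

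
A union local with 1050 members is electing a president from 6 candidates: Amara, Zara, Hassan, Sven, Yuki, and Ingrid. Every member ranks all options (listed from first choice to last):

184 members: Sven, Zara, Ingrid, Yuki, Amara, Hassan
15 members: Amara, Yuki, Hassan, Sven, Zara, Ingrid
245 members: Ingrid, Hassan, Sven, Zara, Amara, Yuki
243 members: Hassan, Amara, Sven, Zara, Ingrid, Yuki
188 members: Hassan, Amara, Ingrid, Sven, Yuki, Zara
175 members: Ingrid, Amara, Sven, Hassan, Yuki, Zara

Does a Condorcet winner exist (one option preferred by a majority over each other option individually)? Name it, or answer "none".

Ingrid vs Amara: 604–446 for Ingrid.
Ingrid vs Zara: 608–442 for Ingrid.
Ingrid vs Hassan: 604–446 for Ingrid.
Ingrid vs Sven: 608–442 for Ingrid.
Ingrid vs Yuki: 1035–15 for Ingrid.
Ingrid beats every other option head-to-head.

Ingrid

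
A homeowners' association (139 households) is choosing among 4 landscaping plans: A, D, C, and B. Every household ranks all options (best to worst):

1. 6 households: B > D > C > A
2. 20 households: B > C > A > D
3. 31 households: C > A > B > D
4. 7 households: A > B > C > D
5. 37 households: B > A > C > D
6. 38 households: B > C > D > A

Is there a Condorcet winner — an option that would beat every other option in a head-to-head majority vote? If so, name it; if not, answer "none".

B vs A: 101–38 for B.
B vs D: 139–0 for B.
B vs C: 108–31 for B.
B beats every other option head-to-head.

B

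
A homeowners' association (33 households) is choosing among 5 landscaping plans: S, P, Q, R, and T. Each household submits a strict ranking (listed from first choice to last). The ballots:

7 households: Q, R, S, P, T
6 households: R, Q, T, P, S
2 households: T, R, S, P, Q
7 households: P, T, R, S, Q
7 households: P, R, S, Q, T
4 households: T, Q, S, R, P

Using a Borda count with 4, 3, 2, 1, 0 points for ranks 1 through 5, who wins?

R

S: 7·2 + 6·0 + 2·2 + 7·1 + 7·2 + 4·2 = 47
P: 7·1 + 6·1 + 2·1 + 7·4 + 7·4 + 4·0 = 71
Q: 7·4 + 6·3 + 2·0 + 7·0 + 7·1 + 4·3 = 65
R: 7·3 + 6·4 + 2·3 + 7·2 + 7·3 + 4·1 = 90
T: 7·0 + 6·2 + 2·4 + 7·3 + 7·0 + 4·4 = 57
R has the highest Borda score (90).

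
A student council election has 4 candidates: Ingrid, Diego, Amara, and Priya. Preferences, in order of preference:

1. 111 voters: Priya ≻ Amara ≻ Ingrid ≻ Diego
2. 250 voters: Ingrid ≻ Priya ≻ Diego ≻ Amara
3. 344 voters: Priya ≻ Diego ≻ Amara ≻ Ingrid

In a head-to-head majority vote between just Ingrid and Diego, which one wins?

Voters preferring Ingrid to Diego: 361; preferring Diego to Ingrid: 344.
Ingrid wins the head-to-head.

Ingrid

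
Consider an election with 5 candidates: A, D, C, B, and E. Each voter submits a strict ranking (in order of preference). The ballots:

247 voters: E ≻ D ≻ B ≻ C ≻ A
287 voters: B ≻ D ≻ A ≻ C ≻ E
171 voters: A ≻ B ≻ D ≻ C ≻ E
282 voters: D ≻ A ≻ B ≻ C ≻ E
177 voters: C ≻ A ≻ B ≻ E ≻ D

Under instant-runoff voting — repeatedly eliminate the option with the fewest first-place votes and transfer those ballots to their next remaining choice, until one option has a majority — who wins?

B

Round 1: A 171, D 282, C 177, B 287, E 247. Eliminate A.
Round 2: D 282, C 177, B 458, E 247. Eliminate C.
Round 3: D 282, B 635, E 247. B has a majority.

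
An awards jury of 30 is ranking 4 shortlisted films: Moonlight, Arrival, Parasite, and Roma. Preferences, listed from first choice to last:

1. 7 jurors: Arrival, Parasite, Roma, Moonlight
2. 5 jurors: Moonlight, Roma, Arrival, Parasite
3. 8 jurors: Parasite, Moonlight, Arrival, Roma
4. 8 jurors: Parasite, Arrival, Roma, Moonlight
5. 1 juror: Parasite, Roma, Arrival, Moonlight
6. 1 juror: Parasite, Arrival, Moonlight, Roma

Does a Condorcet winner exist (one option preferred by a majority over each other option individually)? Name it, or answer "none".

Parasite

Parasite vs Moonlight: 25–5 for Parasite.
Parasite vs Arrival: 18–12 for Parasite.
Parasite vs Roma: 25–5 for Parasite.
Parasite beats every other option head-to-head.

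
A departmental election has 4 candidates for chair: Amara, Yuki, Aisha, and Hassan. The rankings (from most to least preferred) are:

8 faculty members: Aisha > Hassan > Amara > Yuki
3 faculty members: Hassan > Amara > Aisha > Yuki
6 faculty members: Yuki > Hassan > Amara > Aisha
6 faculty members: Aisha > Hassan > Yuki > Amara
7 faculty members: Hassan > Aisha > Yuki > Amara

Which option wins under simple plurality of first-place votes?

First-place votes: Amara 0, Yuki 6, Aisha 14, Hassan 10.
Aisha has the most first-place votes.

Aisha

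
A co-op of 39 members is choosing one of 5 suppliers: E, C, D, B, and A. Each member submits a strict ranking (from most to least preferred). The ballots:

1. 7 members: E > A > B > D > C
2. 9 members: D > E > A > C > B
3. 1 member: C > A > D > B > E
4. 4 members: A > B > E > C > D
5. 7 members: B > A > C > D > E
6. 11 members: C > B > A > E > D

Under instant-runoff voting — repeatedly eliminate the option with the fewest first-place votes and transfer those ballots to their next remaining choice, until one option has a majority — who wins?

Round 1: E 7, C 12, D 9, B 7, A 4. Eliminate A.
Round 2: E 7, C 12, D 9, B 11. Eliminate E.
Round 3: C 12, D 9, B 18. Eliminate D.
Round 4: C 21, B 18. C has a majority.

C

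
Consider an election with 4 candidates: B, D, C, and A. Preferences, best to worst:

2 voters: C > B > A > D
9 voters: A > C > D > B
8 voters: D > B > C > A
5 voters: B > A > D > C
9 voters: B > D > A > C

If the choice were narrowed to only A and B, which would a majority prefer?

Voters preferring A to B: 9; preferring B to A: 24.
B wins the head-to-head.

B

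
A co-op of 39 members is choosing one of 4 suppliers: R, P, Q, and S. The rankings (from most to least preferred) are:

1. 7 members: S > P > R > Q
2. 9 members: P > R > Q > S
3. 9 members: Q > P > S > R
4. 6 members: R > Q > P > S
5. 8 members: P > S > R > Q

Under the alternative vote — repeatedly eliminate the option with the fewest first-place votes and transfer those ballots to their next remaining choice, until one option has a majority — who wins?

Round 1: R 6, P 17, Q 9, S 7. Eliminate R.
Round 2: P 17, Q 15, S 7. Eliminate S.
Round 3: P 24, Q 15. P has a majority.

P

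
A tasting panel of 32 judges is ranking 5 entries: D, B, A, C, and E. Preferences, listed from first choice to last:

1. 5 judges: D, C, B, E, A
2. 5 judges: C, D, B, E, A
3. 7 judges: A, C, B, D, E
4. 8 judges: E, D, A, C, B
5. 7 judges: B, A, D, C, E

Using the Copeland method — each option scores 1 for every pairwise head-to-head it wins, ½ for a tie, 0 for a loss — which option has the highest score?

D: beats B, A, C, and E → score 4.
B: beats A and E; loses to D and C → score 2.
A: beats C; loses to D, B, and E → score 1.
C: beats B and E; loses to D and A → score 2.
E: beats A; loses to D, B, and C → score 1.
D has the best pairwise record.

D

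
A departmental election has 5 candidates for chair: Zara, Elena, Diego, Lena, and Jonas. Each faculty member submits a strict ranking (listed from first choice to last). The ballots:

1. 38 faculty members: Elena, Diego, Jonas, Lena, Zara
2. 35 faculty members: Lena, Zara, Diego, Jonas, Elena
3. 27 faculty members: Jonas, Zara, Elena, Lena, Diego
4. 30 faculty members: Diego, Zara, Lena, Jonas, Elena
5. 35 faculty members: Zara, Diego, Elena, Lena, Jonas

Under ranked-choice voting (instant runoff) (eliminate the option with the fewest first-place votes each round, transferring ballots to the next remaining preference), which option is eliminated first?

Jonas

Round 1: Zara 35, Elena 38, Diego 30, Lena 35, Jonas 27. Eliminate Jonas.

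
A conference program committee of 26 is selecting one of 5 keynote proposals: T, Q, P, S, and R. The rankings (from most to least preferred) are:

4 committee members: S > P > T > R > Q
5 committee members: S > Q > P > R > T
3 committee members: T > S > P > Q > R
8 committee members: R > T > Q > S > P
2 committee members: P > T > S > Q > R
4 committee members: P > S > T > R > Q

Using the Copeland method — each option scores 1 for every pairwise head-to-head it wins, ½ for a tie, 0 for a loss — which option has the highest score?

T: beats Q; ties S and R; loses to P → score 2.
Q: ties P; loses to T, S, and R → score 0.5.
P: beats T and R; ties Q; loses to S → score 2.5.
S: beats Q, P, and R; ties T → score 3.5.
R: beats Q; ties T; loses to P and S → score 1.5.
S has the best pairwise record.

S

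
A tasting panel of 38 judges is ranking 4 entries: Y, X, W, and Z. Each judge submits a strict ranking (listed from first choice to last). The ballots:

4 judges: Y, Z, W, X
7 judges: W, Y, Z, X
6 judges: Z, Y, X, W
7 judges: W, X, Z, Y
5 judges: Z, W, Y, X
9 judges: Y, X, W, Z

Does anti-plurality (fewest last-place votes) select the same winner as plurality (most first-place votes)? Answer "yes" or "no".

Anti-plurality — last-place votes: Y 7, X 16, W 6, Z 9. Winner: W.
Plurality — first-place votes: Y 13, X 0, W 14, Z 11. Winner: W.
The two methods agree.

yes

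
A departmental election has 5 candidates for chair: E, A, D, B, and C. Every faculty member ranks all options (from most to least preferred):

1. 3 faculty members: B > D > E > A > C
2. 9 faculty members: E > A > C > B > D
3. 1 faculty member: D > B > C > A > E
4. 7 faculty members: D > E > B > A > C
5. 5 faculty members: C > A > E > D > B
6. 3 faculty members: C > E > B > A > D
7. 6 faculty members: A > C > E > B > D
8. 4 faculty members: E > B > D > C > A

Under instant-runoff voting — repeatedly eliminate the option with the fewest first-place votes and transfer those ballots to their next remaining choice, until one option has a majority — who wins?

E

Round 1: E 13, A 6, D 8, B 3, C 8. Eliminate B.
Round 2: E 13, A 6, D 11, C 8. Eliminate A.
Round 3: E 13, D 11, C 14. Eliminate D.
Round 4: E 23, C 15. E has a majority.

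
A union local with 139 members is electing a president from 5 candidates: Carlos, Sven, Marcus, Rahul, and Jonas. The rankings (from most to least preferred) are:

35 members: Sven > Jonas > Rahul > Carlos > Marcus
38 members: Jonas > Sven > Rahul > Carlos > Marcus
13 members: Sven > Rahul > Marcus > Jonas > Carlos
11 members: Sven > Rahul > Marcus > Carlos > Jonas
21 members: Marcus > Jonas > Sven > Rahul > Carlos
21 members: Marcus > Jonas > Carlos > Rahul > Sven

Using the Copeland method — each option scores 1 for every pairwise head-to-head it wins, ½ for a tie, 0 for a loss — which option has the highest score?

Carlos: beats Marcus; loses to Sven, Rahul, and Jonas → score 1.
Sven: beats Carlos, Marcus, and Rahul; loses to Jonas → score 3.
Marcus: loses to Carlos, Sven, Rahul, and Jonas → score 0.
Rahul: beats Carlos and Marcus; loses to Sven and Jonas → score 2.
Jonas: beats Carlos, Sven, Marcus, and Rahul → score 4.
Jonas has the best pairwise record.

Jonas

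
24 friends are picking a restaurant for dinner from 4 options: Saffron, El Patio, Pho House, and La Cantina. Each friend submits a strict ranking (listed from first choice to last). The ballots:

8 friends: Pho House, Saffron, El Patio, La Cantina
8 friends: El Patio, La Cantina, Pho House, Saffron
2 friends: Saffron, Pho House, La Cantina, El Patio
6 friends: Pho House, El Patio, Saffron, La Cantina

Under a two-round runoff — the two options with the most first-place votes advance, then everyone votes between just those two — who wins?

Pho House

Round 1 first-place votes: Saffron 2, El Patio 8, Pho House 14, La Cantina 0.
Pho House and El Patio advance.
Runoff: Pho House is preferred to El Patio by 16 voters; El Patio by 8.
Pho House wins the runoff.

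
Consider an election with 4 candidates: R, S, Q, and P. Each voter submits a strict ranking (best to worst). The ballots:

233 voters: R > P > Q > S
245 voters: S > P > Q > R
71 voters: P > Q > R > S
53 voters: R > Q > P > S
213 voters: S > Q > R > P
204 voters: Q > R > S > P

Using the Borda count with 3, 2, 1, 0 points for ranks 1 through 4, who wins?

R: 233·3 + 245·0 + 71·1 + 53·3 + 213·1 + 204·2 = 1550
S: 233·0 + 245·3 + 71·0 + 53·0 + 213·3 + 204·1 = 1578
Q: 233·1 + 245·1 + 71·2 + 53·2 + 213·2 + 204·3 = 1764
P: 233·2 + 245·2 + 71·3 + 53·1 + 213·0 + 204·0 = 1222
Q has the highest Borda score (1764).

Q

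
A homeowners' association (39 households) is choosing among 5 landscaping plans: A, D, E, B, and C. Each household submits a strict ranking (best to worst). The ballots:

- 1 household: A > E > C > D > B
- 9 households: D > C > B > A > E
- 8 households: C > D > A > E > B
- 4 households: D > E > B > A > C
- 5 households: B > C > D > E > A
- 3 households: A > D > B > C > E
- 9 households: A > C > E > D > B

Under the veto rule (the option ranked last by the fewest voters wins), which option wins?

Last-place votes: A 5, D 0, E 12, B 18, C 4.
D is ranked last by the fewest voters, so D wins.

D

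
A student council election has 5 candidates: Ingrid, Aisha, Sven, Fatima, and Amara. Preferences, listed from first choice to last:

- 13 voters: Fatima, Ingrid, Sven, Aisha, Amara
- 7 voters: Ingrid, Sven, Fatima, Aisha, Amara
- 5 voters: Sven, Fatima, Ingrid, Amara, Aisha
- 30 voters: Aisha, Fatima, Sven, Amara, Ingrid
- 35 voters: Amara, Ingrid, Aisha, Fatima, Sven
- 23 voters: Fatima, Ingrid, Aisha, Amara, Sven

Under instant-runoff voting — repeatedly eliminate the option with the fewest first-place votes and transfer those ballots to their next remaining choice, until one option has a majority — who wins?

Round 1: Ingrid 7, Aisha 30, Sven 5, Fatima 36, Amara 35. Eliminate Sven.
Round 2: Ingrid 7, Aisha 30, Fatima 41, Amara 35. Eliminate Ingrid.
Round 3: Aisha 30, Fatima 48, Amara 35. Eliminate Aisha.
Round 4: Fatima 78, Amara 35. Fatima has a majority.

Fatima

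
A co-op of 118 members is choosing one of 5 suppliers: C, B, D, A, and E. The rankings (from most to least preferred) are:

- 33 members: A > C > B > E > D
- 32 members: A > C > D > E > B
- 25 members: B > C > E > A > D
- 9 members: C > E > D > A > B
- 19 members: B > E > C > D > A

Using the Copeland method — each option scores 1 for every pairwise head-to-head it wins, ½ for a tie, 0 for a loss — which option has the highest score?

C: beats B, D, and E; loses to A → score 3.
B: beats D and E; loses to C and A → score 2.
D: loses to C, B, A, and E → score 0.
A: beats C, B, D, and E → score 4.
E: beats D; loses to C, B, and A → score 1.
A has the best pairwise record.

A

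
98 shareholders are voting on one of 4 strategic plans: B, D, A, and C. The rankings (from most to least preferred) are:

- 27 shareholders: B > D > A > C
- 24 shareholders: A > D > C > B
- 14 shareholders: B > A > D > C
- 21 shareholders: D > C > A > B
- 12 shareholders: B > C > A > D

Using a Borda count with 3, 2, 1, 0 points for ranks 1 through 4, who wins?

D

B: 27·3 + 24·0 + 14·3 + 21·0 + 12·3 = 159
D: 27·2 + 24·2 + 14·1 + 21·3 + 12·0 = 179
A: 27·1 + 24·3 + 14·2 + 21·1 + 12·1 = 160
C: 27·0 + 24·1 + 14·0 + 21·2 + 12·2 = 90
D has the highest Borda score (179).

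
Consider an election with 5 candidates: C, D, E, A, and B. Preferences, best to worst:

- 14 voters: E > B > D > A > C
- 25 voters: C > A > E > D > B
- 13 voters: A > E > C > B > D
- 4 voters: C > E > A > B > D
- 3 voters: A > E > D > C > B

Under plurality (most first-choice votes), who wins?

C

First-place votes: C 29, D 0, E 14, A 16, B 0.
C has the most first-place votes.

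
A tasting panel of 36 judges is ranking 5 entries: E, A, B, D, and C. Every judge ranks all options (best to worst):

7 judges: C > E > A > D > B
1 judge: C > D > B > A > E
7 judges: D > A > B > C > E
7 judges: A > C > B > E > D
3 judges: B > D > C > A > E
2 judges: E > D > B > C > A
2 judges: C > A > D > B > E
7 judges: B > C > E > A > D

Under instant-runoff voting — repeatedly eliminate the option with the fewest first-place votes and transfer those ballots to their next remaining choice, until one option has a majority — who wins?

B

Round 1: E 2, A 7, B 10, D 7, C 10. Eliminate E.
Round 2: A 7, B 10, D 9, C 10. Eliminate A.
Round 3: B 10, D 9, C 17. Eliminate D.
Round 4: B 19, C 17. B has a majority.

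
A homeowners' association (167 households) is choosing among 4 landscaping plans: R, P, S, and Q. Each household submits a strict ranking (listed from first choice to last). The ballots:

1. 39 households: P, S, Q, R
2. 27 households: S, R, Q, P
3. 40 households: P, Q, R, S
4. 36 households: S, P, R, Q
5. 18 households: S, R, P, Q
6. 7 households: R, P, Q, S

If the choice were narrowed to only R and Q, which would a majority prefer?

Voters preferring R to Q: 88; preferring Q to R: 79.
R wins the head-to-head.

R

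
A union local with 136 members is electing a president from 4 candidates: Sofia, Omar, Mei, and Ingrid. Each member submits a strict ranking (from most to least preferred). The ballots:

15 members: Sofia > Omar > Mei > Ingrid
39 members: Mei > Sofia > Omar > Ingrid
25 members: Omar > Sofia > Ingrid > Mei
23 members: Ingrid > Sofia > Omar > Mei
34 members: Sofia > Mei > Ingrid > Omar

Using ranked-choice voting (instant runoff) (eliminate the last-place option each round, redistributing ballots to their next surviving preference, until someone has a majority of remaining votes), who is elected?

Round 1: Sofia 49, Omar 25, Mei 39, Ingrid 23. Eliminate Ingrid.
Round 2: Sofia 72, Omar 25, Mei 39. Sofia has a majority.

Sofia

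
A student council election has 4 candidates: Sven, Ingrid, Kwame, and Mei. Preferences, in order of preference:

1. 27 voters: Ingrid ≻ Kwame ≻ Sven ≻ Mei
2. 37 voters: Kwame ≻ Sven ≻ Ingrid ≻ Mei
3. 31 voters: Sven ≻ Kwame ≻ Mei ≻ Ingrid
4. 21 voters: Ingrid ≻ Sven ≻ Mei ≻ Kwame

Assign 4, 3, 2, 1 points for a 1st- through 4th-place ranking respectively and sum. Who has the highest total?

Sven

Sven: 27·2 + 37·3 + 31·4 + 21·3 = 352
Ingrid: 27·4 + 37·2 + 31·1 + 21·4 = 297
Kwame: 27·3 + 37·4 + 31·3 + 21·1 = 343
Mei: 27·1 + 37·1 + 31·2 + 21·2 = 168
Sven has the highest Borda score (352).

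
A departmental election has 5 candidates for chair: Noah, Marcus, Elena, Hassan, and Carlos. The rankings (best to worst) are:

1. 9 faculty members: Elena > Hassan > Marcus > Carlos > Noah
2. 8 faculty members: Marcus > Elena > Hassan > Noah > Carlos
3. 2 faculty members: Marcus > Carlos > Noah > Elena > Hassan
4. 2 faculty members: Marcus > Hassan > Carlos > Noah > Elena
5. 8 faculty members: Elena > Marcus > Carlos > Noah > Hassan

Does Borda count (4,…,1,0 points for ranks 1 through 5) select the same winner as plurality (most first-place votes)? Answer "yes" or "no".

yes

Borda — scores: Noah 22, Marcus 90, Elena 94, Hassan 49, Carlos 35. Winner: Elena.
Plurality — first-place votes: Noah 0, Marcus 12, Elena 17, Hassan 0, Carlos 0. Winner: Elena.
The two methods agree.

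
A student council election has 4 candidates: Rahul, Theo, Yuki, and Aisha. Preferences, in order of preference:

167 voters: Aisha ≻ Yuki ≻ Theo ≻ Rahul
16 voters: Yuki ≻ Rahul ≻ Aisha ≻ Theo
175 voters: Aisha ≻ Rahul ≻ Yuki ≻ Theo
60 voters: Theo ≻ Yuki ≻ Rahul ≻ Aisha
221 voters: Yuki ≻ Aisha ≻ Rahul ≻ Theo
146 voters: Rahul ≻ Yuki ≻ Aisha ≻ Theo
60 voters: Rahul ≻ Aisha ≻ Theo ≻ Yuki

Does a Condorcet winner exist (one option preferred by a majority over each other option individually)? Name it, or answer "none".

Yuki

Yuki vs Rahul: 464–381 for Yuki.
Yuki vs Theo: 725–120 for Yuki.
Yuki vs Aisha: 443–402 for Yuki.
Yuki beats every other option head-to-head.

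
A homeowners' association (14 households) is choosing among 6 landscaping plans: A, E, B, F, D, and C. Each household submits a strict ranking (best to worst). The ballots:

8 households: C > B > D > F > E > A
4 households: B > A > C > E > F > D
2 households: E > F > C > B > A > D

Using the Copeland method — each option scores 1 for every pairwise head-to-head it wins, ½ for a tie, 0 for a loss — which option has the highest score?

C

A: loses to E, B, F, D, and C → score 0.
E: beats A; loses to B, F, D, and C → score 1.
B: beats A, E, F, and D; loses to C → score 4.
F: beats A and E; loses to B, D, and C → score 2.
D: beats A, E, and F; loses to B and C → score 3.
C: beats A, E, B, F, and D → score 5.
C has the best pairwise record.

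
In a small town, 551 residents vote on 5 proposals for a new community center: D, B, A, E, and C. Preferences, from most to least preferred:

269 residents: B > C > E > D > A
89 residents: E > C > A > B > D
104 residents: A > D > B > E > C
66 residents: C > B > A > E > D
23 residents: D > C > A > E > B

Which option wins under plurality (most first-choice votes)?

First-place votes: D 23, B 269, A 104, E 89, C 66.
B has the most first-place votes.

B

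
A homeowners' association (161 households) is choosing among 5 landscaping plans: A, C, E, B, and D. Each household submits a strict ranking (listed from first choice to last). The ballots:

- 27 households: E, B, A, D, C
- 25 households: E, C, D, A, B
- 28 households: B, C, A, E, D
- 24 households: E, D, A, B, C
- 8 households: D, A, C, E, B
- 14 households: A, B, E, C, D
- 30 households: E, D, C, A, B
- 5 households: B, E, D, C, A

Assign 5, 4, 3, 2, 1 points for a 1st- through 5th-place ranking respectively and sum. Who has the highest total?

A: 27·3 + 25·2 + 28·3 + 24·3 + 8·4 + 14·5 + 30·2 + 5·1 = 454
C: 27·1 + 25·4 + 28·4 + 24·1 + 8·3 + 14·2 + 30·3 + 5·2 = 415
E: 27·5 + 25·5 + 28·2 + 24·5 + 8·2 + 14·3 + 30·5 + 5·4 = 664
B: 27·4 + 25·1 + 28·5 + 24·2 + 8·1 + 14·4 + 30·1 + 5·5 = 440
D: 27·2 + 25·3 + 28·1 + 24·4 + 8·5 + 14·1 + 30·4 + 5·3 = 442
E has the highest Borda score (664).

E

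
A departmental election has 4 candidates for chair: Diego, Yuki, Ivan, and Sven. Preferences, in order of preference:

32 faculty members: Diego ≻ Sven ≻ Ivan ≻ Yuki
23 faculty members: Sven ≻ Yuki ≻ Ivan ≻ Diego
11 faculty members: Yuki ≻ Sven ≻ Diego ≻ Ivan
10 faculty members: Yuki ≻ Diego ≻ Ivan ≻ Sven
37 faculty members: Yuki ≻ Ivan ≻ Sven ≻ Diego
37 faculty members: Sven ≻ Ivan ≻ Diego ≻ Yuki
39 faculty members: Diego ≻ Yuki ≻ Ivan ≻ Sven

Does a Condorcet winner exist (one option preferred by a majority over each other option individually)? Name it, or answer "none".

Checking pairwise contests:
Ivan beats Diego 97–92.
Diego beats Yuki 108–81.
Yuki beats Ivan 120–69.
Yuki beats Sven 97–92.
Every option loses at least one head-to-head, so there is no Condorcet winner.

none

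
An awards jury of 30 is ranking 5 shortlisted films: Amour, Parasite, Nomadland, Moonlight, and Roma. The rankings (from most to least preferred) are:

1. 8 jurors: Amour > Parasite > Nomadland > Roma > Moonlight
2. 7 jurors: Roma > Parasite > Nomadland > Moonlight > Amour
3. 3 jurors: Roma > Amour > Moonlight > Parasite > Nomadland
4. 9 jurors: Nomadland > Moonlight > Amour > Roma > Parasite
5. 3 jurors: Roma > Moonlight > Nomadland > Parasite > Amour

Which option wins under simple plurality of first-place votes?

First-place votes: Amour 8, Parasite 0, Nomadland 9, Moonlight 0, Roma 13.
Roma has the most first-place votes.

Roma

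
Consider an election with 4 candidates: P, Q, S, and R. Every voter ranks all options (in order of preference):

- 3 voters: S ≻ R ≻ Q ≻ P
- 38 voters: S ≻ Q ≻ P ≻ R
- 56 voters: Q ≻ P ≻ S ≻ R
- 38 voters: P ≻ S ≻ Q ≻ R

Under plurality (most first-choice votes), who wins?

Q

First-place votes: P 38, Q 56, S 41, R 0.
Q has the most first-place votes.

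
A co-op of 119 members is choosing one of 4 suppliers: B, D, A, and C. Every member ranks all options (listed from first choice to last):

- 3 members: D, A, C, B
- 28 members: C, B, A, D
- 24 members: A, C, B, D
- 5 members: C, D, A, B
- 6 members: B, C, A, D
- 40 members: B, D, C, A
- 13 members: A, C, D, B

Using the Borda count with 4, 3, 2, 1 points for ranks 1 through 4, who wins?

C

B: 3·1 + 28·3 + 24·2 + 5·1 + 6·4 + 40·4 + 13·1 = 337
D: 3·4 + 28·1 + 24·1 + 5·3 + 6·1 + 40·3 + 13·2 = 231
A: 3·3 + 28·2 + 24·4 + 5·2 + 6·2 + 40·1 + 13·4 = 275
C: 3·2 + 28·4 + 24·3 + 5·4 + 6·3 + 40·2 + 13·3 = 347
C has the highest Borda score (347).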